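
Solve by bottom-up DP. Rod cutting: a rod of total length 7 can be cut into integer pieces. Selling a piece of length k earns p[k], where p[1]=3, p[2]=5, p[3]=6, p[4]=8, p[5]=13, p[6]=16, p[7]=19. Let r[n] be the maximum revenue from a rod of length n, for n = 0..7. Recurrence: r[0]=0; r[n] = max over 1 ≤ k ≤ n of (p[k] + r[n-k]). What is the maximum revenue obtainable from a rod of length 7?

   n    0    1    2    3    4    5    6    7
r[n]    0    3    6    9   12   15   18   21

21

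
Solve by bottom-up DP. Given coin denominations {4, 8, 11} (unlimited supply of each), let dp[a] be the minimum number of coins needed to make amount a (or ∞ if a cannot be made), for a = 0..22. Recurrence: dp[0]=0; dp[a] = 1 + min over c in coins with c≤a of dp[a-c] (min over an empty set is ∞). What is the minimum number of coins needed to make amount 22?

2

 a  0  1  2  3  4  5  6  7  8  9 10 11 12 13 14 15 16 17 18 19 20 21 22
dp  0  -  -  -  1  -  -  -  1  -  -  1  2  -  -  2  2  -  -  2  3  -  2
(- denotes ∞ / unreachable)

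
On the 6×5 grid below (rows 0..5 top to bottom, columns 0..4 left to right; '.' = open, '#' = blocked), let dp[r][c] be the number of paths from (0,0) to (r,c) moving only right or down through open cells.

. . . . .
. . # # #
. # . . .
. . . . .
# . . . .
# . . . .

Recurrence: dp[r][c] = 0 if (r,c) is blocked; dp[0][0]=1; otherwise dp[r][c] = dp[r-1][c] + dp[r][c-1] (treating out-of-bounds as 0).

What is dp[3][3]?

1

r\c   0   1   2   3   4
  0   1   1   1   1   1
  1   1   2   0   0   0
  2   1   0   0   0   0
  3   1   1   1   1   1
  4   0   1   2   3   4
  5   0   1   3   6  10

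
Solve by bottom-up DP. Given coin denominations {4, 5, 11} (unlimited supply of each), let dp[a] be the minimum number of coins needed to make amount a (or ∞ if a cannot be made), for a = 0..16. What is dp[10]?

2

 a  0  1  2  3  4  5  6  7  8  9 10 11 12 13 14 15 16
dp  0  -  -  -  1  1  -  -  2  2  2  1  3  3  3  2  2
(- denotes ∞ / unreachable)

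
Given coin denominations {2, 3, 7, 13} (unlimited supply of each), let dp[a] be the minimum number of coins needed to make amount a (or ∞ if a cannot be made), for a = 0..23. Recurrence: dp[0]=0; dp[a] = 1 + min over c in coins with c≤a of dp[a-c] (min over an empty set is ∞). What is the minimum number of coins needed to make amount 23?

3

 a  0  1  2  3  4  5  6  7  8  9 10 11 12 13 14 15 16 17 18 19 20 21 22 23
dp  0  -  1  1  2  2  2  1  3  2  2  3  3  1  2  2  2  3  3  3  2  3  3  3
(- denotes ∞ / unreachable)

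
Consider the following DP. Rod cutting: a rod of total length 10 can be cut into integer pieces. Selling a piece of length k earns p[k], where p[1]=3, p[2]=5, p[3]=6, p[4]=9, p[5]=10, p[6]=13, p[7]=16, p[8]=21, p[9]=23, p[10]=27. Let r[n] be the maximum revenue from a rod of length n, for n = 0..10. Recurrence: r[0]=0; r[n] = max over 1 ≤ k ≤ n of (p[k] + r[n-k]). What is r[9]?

   n    0    1    2    3    4    5    6    7    8    9   10
r[n]    0    3    6    9   12   15   18   21   24   27   30

27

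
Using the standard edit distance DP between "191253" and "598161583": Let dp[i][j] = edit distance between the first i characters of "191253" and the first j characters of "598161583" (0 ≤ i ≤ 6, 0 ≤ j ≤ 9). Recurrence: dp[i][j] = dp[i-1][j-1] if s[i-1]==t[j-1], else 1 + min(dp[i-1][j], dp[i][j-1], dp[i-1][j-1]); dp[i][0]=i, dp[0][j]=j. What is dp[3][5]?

   ''  5  9  8  1  6  1  5  8  3
''  0  1  2  3  4  5  6  7  8  9
 1  1  1  2  3  3  4  5  6  7  8
 9  2  2  1  2  3  4  5  6  7  8
 1  3  3  2  2  2  3  4  5  6  7
 2  4  4  3  3  3  3  4  5  6  7
 5  5  4  4  4  4  4  4  4  5  6
 3  6  5  5  5  5  5  5  5  5  5

3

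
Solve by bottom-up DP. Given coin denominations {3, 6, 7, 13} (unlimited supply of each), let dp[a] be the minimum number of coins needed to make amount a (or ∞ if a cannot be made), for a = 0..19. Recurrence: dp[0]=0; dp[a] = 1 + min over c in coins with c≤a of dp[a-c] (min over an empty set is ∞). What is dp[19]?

 a  0  1  2  3  4  5  6  7  8  9 10 11 12 13 14 15 16 17 18 19
dp  0  -  -  1  -  -  1  1  -  2  2  -  2  1  2  3  2  3  3  2
(- denotes ∞ / unreachable)

2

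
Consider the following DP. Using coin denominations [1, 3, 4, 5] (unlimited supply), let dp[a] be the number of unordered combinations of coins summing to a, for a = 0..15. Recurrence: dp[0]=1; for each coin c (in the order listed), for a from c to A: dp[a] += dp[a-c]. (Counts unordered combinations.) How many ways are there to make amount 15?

after  coin     0     1     2     3     4     5     6     7     8     9    10    11    12    13    14    15
          1     1     1     1     1     1     1     1     1     1     1     1     1     1     1     1     1
          3     1     1     1     2     2     2     3     3     3     4     4     4     5     5     5     6
          4     1     1     1     2     3     3     4     5     6     7     8     9    11    12    13    15
          5     1     1     1     2     3     4     5     6     8    10    12    14    17    20    23    27

27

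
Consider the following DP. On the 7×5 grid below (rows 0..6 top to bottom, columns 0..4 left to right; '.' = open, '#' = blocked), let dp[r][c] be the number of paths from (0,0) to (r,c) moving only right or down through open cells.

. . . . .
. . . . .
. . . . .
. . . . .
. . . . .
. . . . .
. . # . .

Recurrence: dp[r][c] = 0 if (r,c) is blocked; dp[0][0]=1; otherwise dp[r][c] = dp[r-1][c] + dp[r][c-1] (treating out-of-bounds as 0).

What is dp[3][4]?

35

r\c   0   1   2   3   4
  0   1   1   1   1   1
  1   1   2   3   4   5
  2   1   3   6  10  15
  3   1   4  10  20  35
  4   1   5  15  35  70
  5   1   6  21  56 126
  6   1   7   0  56 182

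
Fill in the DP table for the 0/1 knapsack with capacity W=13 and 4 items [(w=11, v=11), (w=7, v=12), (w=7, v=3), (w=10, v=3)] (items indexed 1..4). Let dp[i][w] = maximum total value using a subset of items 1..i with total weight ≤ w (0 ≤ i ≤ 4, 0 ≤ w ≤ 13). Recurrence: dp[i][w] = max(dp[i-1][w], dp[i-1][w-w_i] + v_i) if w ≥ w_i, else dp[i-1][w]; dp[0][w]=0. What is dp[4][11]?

i\w   0   1   2   3   4   5   6   7   8   9  10  11  12  13
  0   0   0   0   0   0   0   0   0   0   0   0   0   0   0
  1   0   0   0   0   0   0   0   0   0   0   0  11  11  11
  2   0   0   0   0   0   0   0  12  12  12  12  12  12  12
  3   0   0   0   0   0   0   0  12  12  12  12  12  12  12
  4   0   0   0   0   0   0   0  12  12  12  12  12  12  12

12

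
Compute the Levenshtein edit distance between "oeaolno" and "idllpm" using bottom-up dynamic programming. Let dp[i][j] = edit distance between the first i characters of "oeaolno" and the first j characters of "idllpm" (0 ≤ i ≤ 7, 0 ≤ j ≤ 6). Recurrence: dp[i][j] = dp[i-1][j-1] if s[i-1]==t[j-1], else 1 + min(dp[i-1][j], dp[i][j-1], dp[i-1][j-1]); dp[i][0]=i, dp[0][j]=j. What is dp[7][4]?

   ''  i  d  l  l  p  m
''  0  1  2  3  4  5  6
 o  1  1  2  3  4  5  6
 e  2  2  2  3  4  5  6
 a  3  3  3  3  4  5  6
 o  4  4  4  4  4  5  6
 l  5  5  5  4  4  5  6
 n  6  6  6  5  5  5  6
 o  7  7  7  6  6  6  6

6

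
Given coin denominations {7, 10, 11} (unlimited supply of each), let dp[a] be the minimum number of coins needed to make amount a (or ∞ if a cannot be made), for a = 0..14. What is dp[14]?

2

 a  0  1  2  3  4  5  6  7  8  9 10 11 12 13 14
dp  0  -  -  -  -  -  -  1  -  -  1  1  -  -  2
(- denotes ∞ / unreachable)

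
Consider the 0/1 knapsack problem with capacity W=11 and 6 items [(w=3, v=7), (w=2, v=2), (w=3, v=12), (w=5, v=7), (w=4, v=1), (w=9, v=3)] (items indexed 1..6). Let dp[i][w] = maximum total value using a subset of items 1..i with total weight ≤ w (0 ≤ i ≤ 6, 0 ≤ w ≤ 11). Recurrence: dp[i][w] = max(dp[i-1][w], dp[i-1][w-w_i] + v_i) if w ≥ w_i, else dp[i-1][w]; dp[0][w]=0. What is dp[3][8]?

21

i\w   0   1   2   3   4   5   6   7   8   9  10  11
  0   0   0   0   0   0   0   0   0   0   0   0   0
  1   0   0   0   7   7   7   7   7   7   7   7   7
  2   0   0   2   7   7   9   9   9   9   9   9   9
  3   0   0   2  12  12  14  19  19  21  21  21  21
  4   0   0   2  12  12  14  19  19  21  21  21  26
  5   0   0   2  12  12  14  19  19  21  21  21  26
  6   0   0   2  12  12  14  19  19  21  21  21  26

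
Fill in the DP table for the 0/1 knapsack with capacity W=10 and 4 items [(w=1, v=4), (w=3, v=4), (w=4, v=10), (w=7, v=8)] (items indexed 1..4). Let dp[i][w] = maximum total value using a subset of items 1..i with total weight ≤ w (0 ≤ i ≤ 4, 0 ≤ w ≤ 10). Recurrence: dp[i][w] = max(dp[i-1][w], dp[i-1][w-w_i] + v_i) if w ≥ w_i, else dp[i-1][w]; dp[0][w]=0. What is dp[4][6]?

i\w   0   1   2   3   4   5   6   7   8   9  10
  0   0   0   0   0   0   0   0   0   0   0   0
  1   0   4   4   4   4   4   4   4   4   4   4
  2   0   4   4   4   8   8   8   8   8   8   8
  3   0   4   4   4  10  14  14  14  18  18  18
  4   0   4   4   4  10  14  14  14  18  18  18

14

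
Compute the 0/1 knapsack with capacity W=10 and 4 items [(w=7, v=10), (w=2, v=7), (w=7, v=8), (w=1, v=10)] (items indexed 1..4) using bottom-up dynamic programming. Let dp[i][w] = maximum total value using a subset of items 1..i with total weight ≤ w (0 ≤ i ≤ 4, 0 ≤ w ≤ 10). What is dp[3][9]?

i\w   0   1   2   3   4   5   6   7   8   9  10
  0   0   0   0   0   0   0   0   0   0   0   0
  1   0   0   0   0   0   0   0  10  10  10  10
  2   0   0   7   7   7   7   7  10  10  17  17
  3   0   0   7   7   7   7   7  10  10  17  17
  4   0  10  10  17  17  17  17  17  20  20  27

17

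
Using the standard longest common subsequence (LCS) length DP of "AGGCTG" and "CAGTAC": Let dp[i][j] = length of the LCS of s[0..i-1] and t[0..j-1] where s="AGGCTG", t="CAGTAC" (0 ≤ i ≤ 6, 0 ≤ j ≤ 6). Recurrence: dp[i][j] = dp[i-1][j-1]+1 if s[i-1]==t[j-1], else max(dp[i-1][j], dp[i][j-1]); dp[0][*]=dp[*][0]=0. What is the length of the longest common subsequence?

3

   ''  C  A  G  T  A  C
''  0  0  0  0  0  0  0
 A  0  0  1  1  1  1  1
 G  0  0  1  2  2  2  2
 G  0  0  1  2  2  2  2
 C  0  1  1  2  2  2  3
 T  0  1  1  2  3  3  3
 G  0  1  1  2  3  3  3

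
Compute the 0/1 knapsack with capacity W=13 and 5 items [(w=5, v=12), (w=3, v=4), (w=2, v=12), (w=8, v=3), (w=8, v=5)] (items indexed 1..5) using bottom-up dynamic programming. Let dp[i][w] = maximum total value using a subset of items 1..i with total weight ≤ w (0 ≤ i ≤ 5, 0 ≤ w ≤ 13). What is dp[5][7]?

24

i\w   0   1   2   3   4   5   6   7   8   9  10  11  12  13
  0   0   0   0   0   0   0   0   0   0   0   0   0   0   0
  1   0   0   0   0   0  12  12  12  12  12  12  12  12  12
  2   0   0   0   4   4  12  12  12  16  16  16  16  16  16
  3   0   0  12  12  12  16  16  24  24  24  28  28  28  28
  4   0   0  12  12  12  16  16  24  24  24  28  28  28  28
  5   0   0  12  12  12  16  16  24  24  24  28  28  28  28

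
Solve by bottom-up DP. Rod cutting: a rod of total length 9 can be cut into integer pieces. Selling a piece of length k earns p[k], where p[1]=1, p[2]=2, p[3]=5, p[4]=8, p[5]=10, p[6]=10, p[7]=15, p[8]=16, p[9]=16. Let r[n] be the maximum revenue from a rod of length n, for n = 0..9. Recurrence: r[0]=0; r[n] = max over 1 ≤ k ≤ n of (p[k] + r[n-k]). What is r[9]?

18

   n    0    1    2    3    4    5    6    7    8    9
r[n]    0    1    2    5    8   10   11   15   16   18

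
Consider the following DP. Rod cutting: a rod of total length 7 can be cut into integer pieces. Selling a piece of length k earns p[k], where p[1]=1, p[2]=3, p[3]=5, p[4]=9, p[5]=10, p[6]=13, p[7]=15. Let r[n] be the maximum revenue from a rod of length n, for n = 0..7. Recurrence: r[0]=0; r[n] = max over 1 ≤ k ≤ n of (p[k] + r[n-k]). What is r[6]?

13

   n    0    1    2    3    4    5    6    7
r[n]    0    1    3    5    9   10   13   15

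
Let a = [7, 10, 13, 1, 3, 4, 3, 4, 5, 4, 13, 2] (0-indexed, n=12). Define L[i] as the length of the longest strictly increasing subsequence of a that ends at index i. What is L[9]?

   i    0    1    2    3    4    5    6    7    8    9   10   11
a[i]    7   10   13    1    3    4    3    4    5    4   13    2
L[i]    1    2    3    1    2    3    2    3    4    3    5    2

3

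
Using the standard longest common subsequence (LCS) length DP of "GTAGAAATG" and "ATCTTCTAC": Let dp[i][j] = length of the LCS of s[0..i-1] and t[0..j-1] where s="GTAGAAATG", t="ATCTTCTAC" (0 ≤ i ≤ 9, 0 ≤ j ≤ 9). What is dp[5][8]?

   ''  A  T  C  T  T  C  T  A  C
''  0  0  0  0  0  0  0  0  0  0
 G  0  0  0  0  0  0  0  0  0  0
 T  0  0  1  1  1  1  1  1  1  1
 A  0  1  1  1  1  1  1  1  2  2
 G  0  1  1  1  1  1  1  1  2  2
 A  0  1  1  1  1  1  1  1  2  2
 A  0  1  1  1  1  1  1  1  2  2
 A  0  1  1  1  1  1  1  1  2  2
 T  0  1  2  2  2  2  2  2  2  2
 G  0  1  2  2  2  2  2  2  2  2

2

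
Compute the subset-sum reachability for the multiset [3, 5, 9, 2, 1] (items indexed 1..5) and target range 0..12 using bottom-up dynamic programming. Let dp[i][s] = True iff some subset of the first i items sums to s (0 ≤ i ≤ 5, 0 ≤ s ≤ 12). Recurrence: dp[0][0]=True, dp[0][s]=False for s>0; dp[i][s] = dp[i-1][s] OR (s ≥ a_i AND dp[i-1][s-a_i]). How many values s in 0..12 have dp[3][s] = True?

i\s   0   1   2   3   4   5   6   7   8   9  10  11  12
  0   T   F   F   F   F   F   F   F   F   F   F   F   F
  1   T   F   F   T   F   F   F   F   F   F   F   F   F
  2   T   F   F   T   F   T   F   F   T   F   F   F   F
  3   T   F   F   T   F   T   F   F   T   T   F   F   T
  4   T   F   T   T   F   T   F   T   T   T   T   T   T
  5   T   T   T   T   T   T   T   T   T   T   T   T   T

6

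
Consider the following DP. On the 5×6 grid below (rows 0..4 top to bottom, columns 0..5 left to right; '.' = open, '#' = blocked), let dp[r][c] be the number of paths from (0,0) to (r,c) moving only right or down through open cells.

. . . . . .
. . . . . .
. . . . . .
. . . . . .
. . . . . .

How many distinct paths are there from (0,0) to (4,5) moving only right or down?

r\c   0   1   2   3   4   5
  0   1   1   1   1   1   1
  1   1   2   3   4   5   6
  2   1   3   6  10  15  21
  3   1   4  10  20  35  56
  4   1   5  15  35  70 126

126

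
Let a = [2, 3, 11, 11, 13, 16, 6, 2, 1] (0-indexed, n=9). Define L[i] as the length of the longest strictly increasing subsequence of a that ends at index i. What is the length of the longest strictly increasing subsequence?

5

   i    0    1    2    3    4    5    6    7    8
a[i]    2    3   11   11   13   16    6    2    1
L[i]    1    2    3    3    4    5    3    1    1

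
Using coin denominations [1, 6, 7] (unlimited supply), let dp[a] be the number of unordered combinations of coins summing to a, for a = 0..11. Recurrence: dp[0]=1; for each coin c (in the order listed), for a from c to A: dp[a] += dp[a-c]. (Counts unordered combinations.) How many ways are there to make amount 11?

after  coin     0     1     2     3     4     5     6     7     8     9    10    11
          1     1     1     1     1     1     1     1     1     1     1     1     1
          6     1     1     1     1     1     1     2     2     2     2     2     2
          7     1     1     1     1     1     1     2     3     3     3     3     3

3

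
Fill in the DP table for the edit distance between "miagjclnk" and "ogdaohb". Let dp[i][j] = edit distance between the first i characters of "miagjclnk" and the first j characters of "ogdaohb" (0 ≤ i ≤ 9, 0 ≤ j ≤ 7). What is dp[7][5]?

6

   ''  o  g  d  a  o  h  b
''  0  1  2  3  4  5  6  7
 m  1  1  2  3  4  5  6  7
 i  2  2  2  3  4  5  6  7
 a  3  3  3  3  3  4  5  6
 g  4  4  3  4  4  4  5  6
 j  5  5  4  4  5  5  5  6
 c  6  6  5  5  5  6  6  6
 l  7  7  6  6  6  6  7  7
 n  8  8  7  7  7  7  7  8
 k  9  9  8  8  8  8  8  8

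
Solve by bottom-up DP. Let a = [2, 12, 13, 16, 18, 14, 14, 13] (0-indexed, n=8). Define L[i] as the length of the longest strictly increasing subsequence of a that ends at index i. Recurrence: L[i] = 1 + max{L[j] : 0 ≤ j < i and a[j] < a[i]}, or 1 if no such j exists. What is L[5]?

   i    0    1    2    3    4    5    6    7
a[i]    2   12   13   16   18   14   14   13
L[i]    1    2    3    4    5    4    4    3

4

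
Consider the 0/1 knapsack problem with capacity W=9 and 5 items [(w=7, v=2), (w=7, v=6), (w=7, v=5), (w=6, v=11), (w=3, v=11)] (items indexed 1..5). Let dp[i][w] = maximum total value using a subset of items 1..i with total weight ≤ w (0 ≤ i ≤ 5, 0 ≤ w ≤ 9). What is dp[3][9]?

i\w   0   1   2   3   4   5   6   7   8   9
  0   0   0   0   0   0   0   0   0   0   0
  1   0   0   0   0   0   0   0   2   2   2
  2   0   0   0   0   0   0   0   6   6   6
  3   0   0   0   0   0   0   0   6   6   6
  4   0   0   0   0   0   0  11  11  11  11
  5   0   0   0  11  11  11  11  11  11  22

6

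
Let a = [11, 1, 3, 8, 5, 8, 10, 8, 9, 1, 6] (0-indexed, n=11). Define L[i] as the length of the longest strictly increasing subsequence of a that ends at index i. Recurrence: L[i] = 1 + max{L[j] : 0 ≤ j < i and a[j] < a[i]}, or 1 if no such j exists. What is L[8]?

5

   i    0    1    2    3    4    5    6    7    8    9   10
a[i]   11    1    3    8    5    8   10    8    9    1    6
L[i]    1    1    2    3    3    4    5    4    5    1    4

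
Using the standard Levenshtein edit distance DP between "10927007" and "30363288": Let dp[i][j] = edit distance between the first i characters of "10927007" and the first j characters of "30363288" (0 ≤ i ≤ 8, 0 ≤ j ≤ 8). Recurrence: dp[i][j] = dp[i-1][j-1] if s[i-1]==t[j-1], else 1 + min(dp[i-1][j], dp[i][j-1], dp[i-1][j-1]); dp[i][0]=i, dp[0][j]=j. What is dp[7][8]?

   ''  3  0  3  6  3  2  8  8
''  0  1  2  3  4  5  6  7  8
 1  1  1  2  3  4  5  6  7  8
 0  2  2  1  2  3  4  5  6  7
 9  3  3  2  2  3  4  5  6  7
 2  4  4  3  3  3  4  4  5  6
 7  5  5  4  4  4  4  5  5  6
 0  6  6  5  5  5  5  5  6  6
 0  7  7  6  6  6  6  6  6  7
 7  8  8  7  7  7  7  7  7  7

7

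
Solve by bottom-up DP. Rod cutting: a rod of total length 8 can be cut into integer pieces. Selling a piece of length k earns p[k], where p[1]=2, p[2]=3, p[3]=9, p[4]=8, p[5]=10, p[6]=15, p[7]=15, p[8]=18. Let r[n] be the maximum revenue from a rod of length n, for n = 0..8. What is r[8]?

22

   n    0    1    2    3    4    5    6    7    8
r[n]    0    2    4    9   11   13   18   20   22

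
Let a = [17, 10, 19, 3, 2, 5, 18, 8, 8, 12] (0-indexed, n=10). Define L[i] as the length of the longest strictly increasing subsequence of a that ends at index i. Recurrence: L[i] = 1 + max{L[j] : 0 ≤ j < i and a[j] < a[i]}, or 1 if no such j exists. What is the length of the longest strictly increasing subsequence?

4

   i    0    1    2    3    4    5    6    7    8    9
a[i]   17   10   19    3    2    5   18    8    8   12
L[i]    1    1    2    1    1    2    3    3    3    4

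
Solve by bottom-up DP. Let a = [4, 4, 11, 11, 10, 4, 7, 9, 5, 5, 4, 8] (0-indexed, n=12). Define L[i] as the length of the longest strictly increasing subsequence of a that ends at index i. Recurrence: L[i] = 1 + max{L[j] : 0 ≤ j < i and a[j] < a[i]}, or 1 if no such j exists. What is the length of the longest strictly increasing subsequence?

3

   i    0    1    2    3    4    5    6    7    8    9   10   11
a[i]    4    4   11   11   10    4    7    9    5    5    4    8
L[i]    1    1    2    2    2    1    2    3    2    2    1    3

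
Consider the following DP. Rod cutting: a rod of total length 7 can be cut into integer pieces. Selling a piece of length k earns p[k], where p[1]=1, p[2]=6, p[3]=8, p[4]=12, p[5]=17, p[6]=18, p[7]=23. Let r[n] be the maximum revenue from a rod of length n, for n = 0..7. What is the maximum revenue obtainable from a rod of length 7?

23

   n    0    1    2    3    4    5    6    7
r[n]    0    1    6    8   12   17   18   23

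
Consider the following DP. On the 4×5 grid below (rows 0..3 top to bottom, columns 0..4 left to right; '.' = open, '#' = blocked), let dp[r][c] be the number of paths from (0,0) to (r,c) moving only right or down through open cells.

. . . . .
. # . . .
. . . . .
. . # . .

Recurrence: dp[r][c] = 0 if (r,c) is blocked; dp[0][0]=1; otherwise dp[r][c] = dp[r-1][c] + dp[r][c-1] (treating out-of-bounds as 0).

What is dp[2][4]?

r\c   0   1   2   3   4
  0   1   1   1   1   1
  1   1   0   1   2   3
  2   1   1   2   4   7
  3   1   2   0   4  11

7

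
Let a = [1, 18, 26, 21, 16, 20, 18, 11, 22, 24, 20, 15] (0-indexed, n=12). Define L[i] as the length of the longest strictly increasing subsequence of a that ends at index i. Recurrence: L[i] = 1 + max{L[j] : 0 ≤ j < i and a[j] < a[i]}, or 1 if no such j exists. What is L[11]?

   i    0    1    2    3    4    5    6    7    8    9   10   11
a[i]    1   18   26   21   16   20   18   11   22   24   20   15
L[i]    1    2    3    3    2    3    3    2    4    5    4    3

3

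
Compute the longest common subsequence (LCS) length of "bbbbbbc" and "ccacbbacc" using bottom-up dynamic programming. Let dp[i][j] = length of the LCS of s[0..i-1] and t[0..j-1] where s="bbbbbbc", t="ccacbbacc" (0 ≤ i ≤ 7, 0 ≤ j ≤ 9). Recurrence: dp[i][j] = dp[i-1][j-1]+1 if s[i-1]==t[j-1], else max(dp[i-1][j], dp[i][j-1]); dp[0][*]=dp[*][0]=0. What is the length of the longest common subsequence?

   ''  c  c  a  c  b  b  a  c  c
''  0  0  0  0  0  0  0  0  0  0
 b  0  0  0  0  0  1  1  1  1  1
 b  0  0  0  0  0  1  2  2  2  2
 b  0  0  0  0  0  1  2  2  2  2
 b  0  0  0  0  0  1  2  2  2  2
 b  0  0  0  0  0  1  2  2  2  2
 b  0  0  0  0  0  1  2  2  2  2
 c  0  1  1  1  1  1  2  2  3  3

3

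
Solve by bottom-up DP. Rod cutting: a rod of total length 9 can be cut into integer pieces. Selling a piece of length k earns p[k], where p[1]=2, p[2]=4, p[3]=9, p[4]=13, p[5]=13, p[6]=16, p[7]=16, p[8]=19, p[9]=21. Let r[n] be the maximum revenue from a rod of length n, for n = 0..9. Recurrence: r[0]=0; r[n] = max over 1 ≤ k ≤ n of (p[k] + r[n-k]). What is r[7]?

22

   n    0    1    2    3    4    5    6    7    8    9
r[n]    0    2    4    9   13   15   18   22   26   28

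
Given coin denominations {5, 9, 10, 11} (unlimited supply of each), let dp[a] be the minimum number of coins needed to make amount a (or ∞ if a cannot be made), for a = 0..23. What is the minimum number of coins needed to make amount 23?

 a  0  1  2  3  4  5  6  7  8  9 10 11 12 13 14 15 16 17 18 19 20 21 22 23
dp  0  -  -  -  -  1  -  -  -  1  1  1  -  -  2  2  2  -  2  2  2  2  2  3
(- denotes ∞ / unreachable)

3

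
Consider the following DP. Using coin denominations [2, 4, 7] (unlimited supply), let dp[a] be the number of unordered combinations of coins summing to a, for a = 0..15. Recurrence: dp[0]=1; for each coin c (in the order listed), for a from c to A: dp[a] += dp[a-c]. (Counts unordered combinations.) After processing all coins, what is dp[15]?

after  coin     0     1     2     3     4     5     6     7     8     9    10    11    12    13    14    15
          2     1     0     1     0     1     0     1     0     1     0     1     0     1     0     1     0
          4     1     0     1     0     2     0     2     0     3     0     3     0     4     0     4     0
          7     1     0     1     0     2     0     2     1     3     1     3     2     4     2     5     3

3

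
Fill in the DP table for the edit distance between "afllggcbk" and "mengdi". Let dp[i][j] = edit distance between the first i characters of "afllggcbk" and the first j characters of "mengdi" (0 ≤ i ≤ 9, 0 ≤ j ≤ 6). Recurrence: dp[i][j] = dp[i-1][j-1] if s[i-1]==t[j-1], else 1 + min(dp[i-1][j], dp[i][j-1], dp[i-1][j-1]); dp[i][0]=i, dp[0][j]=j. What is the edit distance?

   ''  m  e  n  g  d  i
''  0  1  2  3  4  5  6
 a  1  1  2  3  4  5  6
 f  2  2  2  3  4  5  6
 l  3  3  3  3  4  5  6
 l  4  4  4  4  4  5  6
 g  5  5  5  5  4  5  6
 g  6  6  6  6  5  5  6
 c  7  7  7  7  6  6  6
 b  8  8  8  8  7  7  7
 k  9  9  9  9  8  8  8

8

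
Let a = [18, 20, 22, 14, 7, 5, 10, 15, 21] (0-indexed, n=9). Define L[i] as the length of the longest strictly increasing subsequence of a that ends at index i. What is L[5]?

1

   i    0    1    2    3    4    5    6    7    8
a[i]   18   20   22   14    7    5   10   15   21
L[i]    1    2    3    1    1    1    2    3    4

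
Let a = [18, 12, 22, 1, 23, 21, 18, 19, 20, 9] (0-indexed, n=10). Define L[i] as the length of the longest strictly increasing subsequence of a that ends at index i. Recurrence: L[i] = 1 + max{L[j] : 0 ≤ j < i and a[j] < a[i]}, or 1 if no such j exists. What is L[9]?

   i    0    1    2    3    4    5    6    7    8    9
a[i]   18   12   22    1   23   21   18   19   20    9
L[i]    1    1    2    1    3    2    2    3    4    2

2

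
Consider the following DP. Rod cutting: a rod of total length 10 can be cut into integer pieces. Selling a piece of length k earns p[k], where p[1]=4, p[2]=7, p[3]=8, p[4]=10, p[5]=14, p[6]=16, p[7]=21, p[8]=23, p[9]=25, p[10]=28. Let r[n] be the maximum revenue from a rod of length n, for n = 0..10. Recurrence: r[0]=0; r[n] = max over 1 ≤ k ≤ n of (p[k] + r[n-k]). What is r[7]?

28

   n    0    1    2    3    4    5    6    7    8    9   10
r[n]    0    4    8   12   16   20   24   28   32   36   40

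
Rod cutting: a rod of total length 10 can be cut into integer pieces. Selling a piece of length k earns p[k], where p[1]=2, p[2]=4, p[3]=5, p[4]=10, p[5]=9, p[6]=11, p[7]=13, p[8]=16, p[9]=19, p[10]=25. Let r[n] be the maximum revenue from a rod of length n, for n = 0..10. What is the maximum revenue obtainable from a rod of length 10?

25

   n    0    1    2    3    4    5    6    7    8    9   10
r[n]    0    2    4    6   10   12   14   16   20   22   25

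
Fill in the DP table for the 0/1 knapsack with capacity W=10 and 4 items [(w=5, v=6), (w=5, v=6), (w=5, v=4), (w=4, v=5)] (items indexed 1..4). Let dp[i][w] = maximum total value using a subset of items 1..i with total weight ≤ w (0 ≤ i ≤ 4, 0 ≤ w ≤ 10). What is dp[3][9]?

i\w   0   1   2   3   4   5   6   7   8   9  10
  0   0   0   0   0   0   0   0   0   0   0   0
  1   0   0   0   0   0   6   6   6   6   6   6
  2   0   0   0   0   0   6   6   6   6   6  12
  3   0   0   0   0   0   6   6   6   6   6  12
  4   0   0   0   0   5   6   6   6   6  11  12

6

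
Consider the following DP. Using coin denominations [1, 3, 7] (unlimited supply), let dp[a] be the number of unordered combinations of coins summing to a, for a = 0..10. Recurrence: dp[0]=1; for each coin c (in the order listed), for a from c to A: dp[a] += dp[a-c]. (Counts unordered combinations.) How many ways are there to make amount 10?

6

after  coin     0     1     2     3     4     5     6     7     8     9    10
          1     1     1     1     1     1     1     1     1     1     1     1
          3     1     1     1     2     2     2     3     3     3     4     4
          7     1     1     1     2     2     2     3     4     4     5     6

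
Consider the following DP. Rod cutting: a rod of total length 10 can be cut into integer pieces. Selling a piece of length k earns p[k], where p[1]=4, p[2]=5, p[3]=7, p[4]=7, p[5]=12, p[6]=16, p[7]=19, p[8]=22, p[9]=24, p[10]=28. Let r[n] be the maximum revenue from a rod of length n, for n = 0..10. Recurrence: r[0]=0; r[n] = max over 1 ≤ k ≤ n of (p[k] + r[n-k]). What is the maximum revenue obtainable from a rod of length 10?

40

   n    0    1    2    3    4    5    6    7    8    9   10
r[n]    0    4    8   12   16   20   24   28   32   36   40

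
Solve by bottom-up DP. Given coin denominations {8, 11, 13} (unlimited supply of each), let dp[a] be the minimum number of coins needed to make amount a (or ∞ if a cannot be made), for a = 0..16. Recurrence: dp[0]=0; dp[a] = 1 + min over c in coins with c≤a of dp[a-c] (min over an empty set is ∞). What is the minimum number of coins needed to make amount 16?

2

 a  0  1  2  3  4  5  6  7  8  9 10 11 12 13 14 15 16
dp  0  -  -  -  -  -  -  -  1  -  -  1  -  1  -  -  2
(- denotes ∞ / unreachable)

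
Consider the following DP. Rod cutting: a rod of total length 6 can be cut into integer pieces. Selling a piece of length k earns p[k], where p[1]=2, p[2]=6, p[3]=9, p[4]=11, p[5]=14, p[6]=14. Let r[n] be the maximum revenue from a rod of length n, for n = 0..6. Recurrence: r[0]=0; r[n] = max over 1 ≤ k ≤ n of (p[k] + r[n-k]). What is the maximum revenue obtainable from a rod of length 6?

18

   n    0    1    2    3    4    5    6
r[n]    0    2    6    9   12   15   18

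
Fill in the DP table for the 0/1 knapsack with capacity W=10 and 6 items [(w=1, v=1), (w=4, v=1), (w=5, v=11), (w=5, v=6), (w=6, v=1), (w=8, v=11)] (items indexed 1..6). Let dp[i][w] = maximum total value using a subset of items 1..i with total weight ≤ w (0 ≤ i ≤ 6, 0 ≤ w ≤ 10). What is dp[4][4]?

1

i\w   0   1   2   3   4   5   6   7   8   9  10
  0   0   0   0   0   0   0   0   0   0   0   0
  1   0   1   1   1   1   1   1   1   1   1   1
  2   0   1   1   1   1   2   2   2   2   2   2
  3   0   1   1   1   1  11  12  12  12  12  13
  4   0   1   1   1   1  11  12  12  12  12  17
  5   0   1   1   1   1  11  12  12  12  12  17
  6   0   1   1   1   1  11  12  12  12  12  17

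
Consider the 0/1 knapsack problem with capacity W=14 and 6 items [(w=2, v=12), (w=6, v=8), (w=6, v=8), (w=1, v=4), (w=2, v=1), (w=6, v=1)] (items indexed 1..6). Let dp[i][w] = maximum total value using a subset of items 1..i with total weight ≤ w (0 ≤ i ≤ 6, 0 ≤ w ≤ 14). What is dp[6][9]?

i\w   0   1   2   3   4   5   6   7   8   9  10  11  12  13  14
  0   0   0   0   0   0   0   0   0   0   0   0   0   0   0   0
  1   0   0  12  12  12  12  12  12  12  12  12  12  12  12  12
  2   0   0  12  12  12  12  12  12  20  20  20  20  20  20  20
  3   0   0  12  12  12  12  12  12  20  20  20  20  20  20  28
  4   0   4  12  16  16  16  16  16  20  24  24  24  24  24  28
  5   0   4  12  16  16  17  17  17  20  24  24  25  25  25  28
  6   0   4  12  16  16  17  17  17  20  24  24  25  25  25  28

24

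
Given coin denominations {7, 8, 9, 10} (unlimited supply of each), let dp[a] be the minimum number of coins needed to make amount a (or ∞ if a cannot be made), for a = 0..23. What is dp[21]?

 a  0  1  2  3  4  5  6  7  8  9 10 11 12 13 14 15 16 17 18 19 20 21 22 23
dp  0  -  -  -  -  -  -  1  1  1  1  -  -  -  2  2  2  2  2  2  2  3  3  3
(- denotes ∞ / unreachable)

3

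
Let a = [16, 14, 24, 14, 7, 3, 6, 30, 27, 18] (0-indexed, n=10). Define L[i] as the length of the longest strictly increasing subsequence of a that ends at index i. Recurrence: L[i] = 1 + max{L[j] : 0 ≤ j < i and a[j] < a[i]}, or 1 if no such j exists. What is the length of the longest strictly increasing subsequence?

   i    0    1    2    3    4    5    6    7    8    9
a[i]   16   14   24   14    7    3    6   30   27   18
L[i]    1    1    2    1    1    1    2    3    3    3

3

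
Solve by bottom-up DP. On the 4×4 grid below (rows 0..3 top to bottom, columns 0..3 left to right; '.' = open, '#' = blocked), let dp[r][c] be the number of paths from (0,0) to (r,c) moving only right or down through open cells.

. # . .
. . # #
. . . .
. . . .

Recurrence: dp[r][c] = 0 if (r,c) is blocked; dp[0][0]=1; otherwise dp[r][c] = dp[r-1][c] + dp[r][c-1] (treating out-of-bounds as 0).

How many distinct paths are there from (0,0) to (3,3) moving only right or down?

7

r\c   0   1   2   3
  0   1   0   0   0
  1   1   1   0   0
  2   1   2   2   2
  3   1   3   5   7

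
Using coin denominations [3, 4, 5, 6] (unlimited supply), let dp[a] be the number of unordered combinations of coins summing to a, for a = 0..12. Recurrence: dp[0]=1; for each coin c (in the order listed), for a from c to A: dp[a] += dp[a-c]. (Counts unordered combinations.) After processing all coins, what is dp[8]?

after  coin     0     1     2     3     4     5     6     7     8     9    10    11    12
          3     1     0     0     1     0     0     1     0     0     1     0     0     1
          4     1     0     0     1     1     0     1     1     1     1     1     1     2
          5     1     0     0     1     1     1     1     1     2     2     2     2     3
          6     1     0     0     1     1     1     2     1     2     3     3     3     5

2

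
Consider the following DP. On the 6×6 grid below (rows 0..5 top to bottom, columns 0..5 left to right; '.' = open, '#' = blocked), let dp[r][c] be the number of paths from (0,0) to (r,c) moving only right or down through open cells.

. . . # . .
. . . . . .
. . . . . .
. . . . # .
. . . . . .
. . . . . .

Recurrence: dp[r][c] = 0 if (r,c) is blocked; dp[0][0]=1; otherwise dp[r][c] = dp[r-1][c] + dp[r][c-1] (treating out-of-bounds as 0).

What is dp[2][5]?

15

r\c   0   1   2   3   4   5
  0   1   1   1   0   0   0
  1   1   2   3   3   3   3
  2   1   3   6   9  12  15
  3   1   4  10  19   0  15
  4   1   5  15  34  34  49
  5   1   6  21  55  89 138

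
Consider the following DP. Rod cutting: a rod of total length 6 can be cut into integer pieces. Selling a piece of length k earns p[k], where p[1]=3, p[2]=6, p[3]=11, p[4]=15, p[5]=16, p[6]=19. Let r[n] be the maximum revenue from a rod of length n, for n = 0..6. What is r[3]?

   n    0    1    2    3    4    5    6
r[n]    0    3    6   11   15   18   22

11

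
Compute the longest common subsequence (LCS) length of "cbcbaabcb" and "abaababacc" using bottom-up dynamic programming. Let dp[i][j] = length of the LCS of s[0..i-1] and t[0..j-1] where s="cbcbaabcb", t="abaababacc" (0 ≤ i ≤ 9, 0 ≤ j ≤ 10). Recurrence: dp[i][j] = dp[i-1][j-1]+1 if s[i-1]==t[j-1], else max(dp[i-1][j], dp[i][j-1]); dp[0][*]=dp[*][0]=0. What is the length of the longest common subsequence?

5

   ''  a  b  a  a  b  a  b  a  c  c
''  0  0  0  0  0  0  0  0  0  0  0
 c  0  0  0  0  0  0  0  0  0  1  1
 b  0  0  1  1  1  1  1  1  1  1  1
 c  0  0  1  1  1  1  1  1  1  2  2
 b  0  0  1  1  1  2  2  2  2  2  2
 a  0  1  1  2  2  2  3  3  3  3  3
 a  0  1  1  2  3  3  3  3  4  4  4
 b  0  1  2  2  3  4  4  4  4  4  4
 c  0  1  2  2  3  4  4  4  4  5  5
 b  0  1  2  2  3  4  4  5  5  5  5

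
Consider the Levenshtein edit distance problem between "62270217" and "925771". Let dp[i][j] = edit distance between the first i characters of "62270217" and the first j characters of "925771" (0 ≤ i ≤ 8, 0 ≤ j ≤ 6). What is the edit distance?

5

   ''  9  2  5  7  7  1
''  0  1  2  3  4  5  6
 6  1  1  2  3  4  5  6
 2  2  2  1  2  3  4  5
 2  3  3  2  2  3  4  5
 7  4  4  3  3  2  3  4
 0  5  5  4  4  3  3  4
 2  6  6  5  5  4  4  4
 1  7  7  6  6  5  5  4
 7  8  8  7  7  6  5  5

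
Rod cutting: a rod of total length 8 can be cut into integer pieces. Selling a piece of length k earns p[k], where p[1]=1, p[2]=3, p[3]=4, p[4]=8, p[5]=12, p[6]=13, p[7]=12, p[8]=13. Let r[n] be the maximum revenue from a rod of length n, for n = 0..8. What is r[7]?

15

   n    0    1    2    3    4    5    6    7    8
r[n]    0    1    3    4    8   12   13   15   16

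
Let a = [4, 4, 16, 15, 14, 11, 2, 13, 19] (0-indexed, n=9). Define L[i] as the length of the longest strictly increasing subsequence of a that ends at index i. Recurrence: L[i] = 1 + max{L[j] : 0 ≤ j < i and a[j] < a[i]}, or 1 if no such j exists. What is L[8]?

4

   i    0    1    2    3    4    5    6    7    8
a[i]    4    4   16   15   14   11    2   13   19
L[i]    1    1    2    2    2    2    1    3    4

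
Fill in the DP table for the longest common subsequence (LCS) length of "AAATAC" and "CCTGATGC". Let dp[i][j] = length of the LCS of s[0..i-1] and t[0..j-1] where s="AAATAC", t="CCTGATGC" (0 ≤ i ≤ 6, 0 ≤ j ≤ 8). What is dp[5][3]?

1

   ''  C  C  T  G  A  T  G  C
''  0  0  0  0  0  0  0  0  0
 A  0  0  0  0  0  1  1  1  1
 A  0  0  0  0  0  1  1  1  1
 A  0  0  0  0  0  1  1  1  1
 T  0  0  0  1  1  1  2  2  2
 A  0  0  0  1  1  2  2  2  2
 C  0  1  1  1  1  2  2  2  3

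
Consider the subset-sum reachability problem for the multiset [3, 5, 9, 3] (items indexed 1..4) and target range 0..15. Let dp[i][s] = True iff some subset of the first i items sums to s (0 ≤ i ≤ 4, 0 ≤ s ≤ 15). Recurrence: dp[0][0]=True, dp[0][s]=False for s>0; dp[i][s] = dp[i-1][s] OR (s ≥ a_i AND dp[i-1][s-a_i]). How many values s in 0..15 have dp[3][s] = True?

7

i\s   0   1   2   3   4   5   6   7   8   9  10  11  12  13  14  15
  0   T   F   F   F   F   F   F   F   F   F   F   F   F   F   F   F
  1   T   F   F   T   F   F   F   F   F   F   F   F   F   F   F   F
  2   T   F   F   T   F   T   F   F   T   F   F   F   F   F   F   F
  3   T   F   F   T   F   T   F   F   T   T   F   F   T   F   T   F
  4   T   F   F   T   F   T   T   F   T   T   F   T   T   F   T   T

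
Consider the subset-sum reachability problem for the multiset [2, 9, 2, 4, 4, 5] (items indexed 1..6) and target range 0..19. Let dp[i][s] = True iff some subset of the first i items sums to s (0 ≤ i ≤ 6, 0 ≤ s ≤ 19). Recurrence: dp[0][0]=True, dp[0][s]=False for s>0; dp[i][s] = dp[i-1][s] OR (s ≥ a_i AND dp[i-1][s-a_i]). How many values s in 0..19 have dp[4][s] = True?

10

i\s   0   1   2   3   4   5   6   7   8   9  10  11  12  13  14  15  16  17  18  19
  0   T   F   F   F   F   F   F   F   F   F   F   F   F   F   F   F   F   F   F   F
  1   T   F   T   F   F   F   F   F   F   F   F   F   F   F   F   F   F   F   F   F
  2   T   F   T   F   F   F   F   F   F   T   F   T   F   F   F   F   F   F   F   F
  3   T   F   T   F   T   F   F   F   F   T   F   T   F   T   F   F   F   F   F   F
  4   T   F   T   F   T   F   T   F   T   T   F   T   F   T   F   T   F   T   F   F
  5   T   F   T   F   T   F   T   F   T   T   T   T   T   T   F   T   F   T   F   T
  6   T   F   T   F   T   T   T   T   T   T   T   T   T   T   T   T   T   T   T   T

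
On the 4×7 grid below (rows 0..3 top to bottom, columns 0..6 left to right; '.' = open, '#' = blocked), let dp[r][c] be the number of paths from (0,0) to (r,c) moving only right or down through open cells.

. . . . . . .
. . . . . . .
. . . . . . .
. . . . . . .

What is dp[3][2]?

10

r\c   0   1   2   3   4   5   6
  0   1   1   1   1   1   1   1
  1   1   2   3   4   5   6   7
  2   1   3   6  10  15  21  28
  3   1   4  10  20  35  56  84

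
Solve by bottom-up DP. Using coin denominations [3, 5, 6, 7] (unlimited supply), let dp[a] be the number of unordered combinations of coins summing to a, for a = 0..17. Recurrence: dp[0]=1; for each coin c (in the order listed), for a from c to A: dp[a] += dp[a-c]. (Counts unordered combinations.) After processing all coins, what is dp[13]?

3

after  coin     0     1     2     3     4     5     6     7     8     9    10    11    12    13    14    15    16    17
          3     1     0     0     1     0     0     1     0     0     1     0     0     1     0     0     1     0     0
          5     1     0     0     1     0     1     1     0     1     1     1     1     1     1     1     2     1     1
          6     1     0     0     1     0     1     2     0     1     2     1     2     3     1     2     4     2     3
          7     1     0     0     1     0     1     2     1     1     2     2     2     4     3     3     5     4     5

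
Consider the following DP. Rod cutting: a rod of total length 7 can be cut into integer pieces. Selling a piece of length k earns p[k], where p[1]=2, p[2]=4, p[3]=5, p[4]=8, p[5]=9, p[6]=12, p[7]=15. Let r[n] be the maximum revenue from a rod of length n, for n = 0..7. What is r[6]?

   n    0    1    2    3    4    5    6    7
r[n]    0    2    4    6    8   10   12   15

12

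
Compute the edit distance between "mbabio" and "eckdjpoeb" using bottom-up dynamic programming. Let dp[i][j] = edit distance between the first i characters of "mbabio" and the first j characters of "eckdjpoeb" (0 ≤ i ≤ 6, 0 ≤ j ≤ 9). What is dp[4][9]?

8

   ''  e  c  k  d  j  p  o  e  b
''  0  1  2  3  4  5  6  7  8  9
 m  1  1  2  3  4  5  6  7  8  9
 b  2  2  2  3  4  5  6  7  8  8
 a  3  3  3  3  4  5  6  7  8  9
 b  4  4  4  4  4  5  6  7  8  8
 i  5  5  5  5  5  5  6  7  8  9
 o  6  6  6  6  6  6  6  6  7  8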